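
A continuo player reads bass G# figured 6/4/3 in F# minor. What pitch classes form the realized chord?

G#, B, C#, E

A third above G# in this key is B.
A fourth above G# in this key is C#.
A sixth above G# in this key is E.
Together with the bass G#, this spells C# minor seventh in second inversion.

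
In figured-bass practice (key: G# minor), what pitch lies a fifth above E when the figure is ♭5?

Counting 4 letter steps above E lands on B; in G# minor, that letter is B.
The b5 figure lowers it a semitone, giving Bb.

Bb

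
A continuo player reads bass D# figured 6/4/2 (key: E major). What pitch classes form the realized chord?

A second above D# in this key is E.
A fourth above D# in this key is G#.
A sixth above D# in this key is B.
Together with the bass D#, this spells E major seventh in third inversion.

D#, E, G#, B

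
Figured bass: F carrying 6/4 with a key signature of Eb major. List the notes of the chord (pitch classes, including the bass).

F, Bb, D

A fourth above F in this key is Bb.
A sixth above F in this key is D.
Together with the bass F, this spells Bb major in second inversion.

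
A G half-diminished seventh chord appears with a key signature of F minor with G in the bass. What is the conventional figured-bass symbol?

7

G is the root of G half-diminished seventh, so the chord is in root position.
A seventh chord in root position is figured 7/5/3, conventionally abbreviated 7.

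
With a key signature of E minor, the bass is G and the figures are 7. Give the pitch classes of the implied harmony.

G, B, D, F#

The written figures 7 are shorthand for 7/5/3: the 5/3 are implied.
A third above G in this key is B.
A fifth above G in this key is D.
A seventh above G in this key is F#.
Together with the bass G, this spells G major seventh in root position.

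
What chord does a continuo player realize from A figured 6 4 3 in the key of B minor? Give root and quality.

The figures 6 4 3 indicate a seventh chord in second inversion.
In second inversion the root lies a fourth above the bass: a fourth above A in B minor is D.
The chord tones are A, C#, D, F#, giving D major seventh.

D major seventh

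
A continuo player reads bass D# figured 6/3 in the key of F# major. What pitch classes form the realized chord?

D#, F#, B

A third above D# in this key is F#.
A sixth above D# in this key is B.
Together with the bass D#, this spells B major in first inversion.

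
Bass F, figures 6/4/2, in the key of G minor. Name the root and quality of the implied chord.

G minor seventh

The figures 6/4/2 indicate a seventh chord in third inversion.
In third inversion the root lies a second above the bass: a second above F in G minor is G.
The chord tones are F, G, Bb, D, giving G minor seventh.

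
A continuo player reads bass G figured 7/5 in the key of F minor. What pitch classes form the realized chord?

G, Bb, Db, F

The written figures 7/5 are shorthand for 7/5/3: the 3 is implied.
A third above G in this key is Bb.
A fifth above G in this key is Db.
A seventh above G in this key is F.
Together with the bass G, this spells G half-diminished seventh in root position.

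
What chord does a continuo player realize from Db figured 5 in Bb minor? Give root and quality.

Db major

The figures 5 indicate a triad in root position.
In root position the bass is the root, so the root is Db.
The chord tones are Db, F, Ab, giving Db major.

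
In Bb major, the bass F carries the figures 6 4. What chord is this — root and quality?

Bb major

The figures 6 4 indicate a triad in second inversion.
In second inversion the root lies a fourth above the bass: a fourth above F in Bb major is Bb.
The chord tones are F, Bb, D, giving Bb major.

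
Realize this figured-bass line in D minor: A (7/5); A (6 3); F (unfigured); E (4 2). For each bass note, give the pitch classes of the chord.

A (7/5/3): A, C, E, G.
A (6/3): A, C, F.
F (5/3): F, A, C.
E (6/4/2): E, F, A, C.

A, C, E, G | A, C, F | F, A, C | E, F, A, C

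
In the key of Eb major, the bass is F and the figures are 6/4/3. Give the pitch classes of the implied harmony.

F, Ab, Bb, D

A third above F in this key is Ab.
A fourth above F in this key is Bb.
A sixth above F in this key is D.
Together with the bass F, this spells Bb dominant seventh in second inversion.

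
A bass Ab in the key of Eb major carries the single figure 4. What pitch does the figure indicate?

D

Counting 3 letter steps above Ab lands on D; in Eb major, that letter is D.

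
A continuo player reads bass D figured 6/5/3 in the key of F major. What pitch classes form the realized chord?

A third above D in this key is F.
A fifth above D in this key is A.
A sixth above D in this key is Bb.
Together with the bass D, this spells Bb major seventh in first inversion.

D, F, A, Bb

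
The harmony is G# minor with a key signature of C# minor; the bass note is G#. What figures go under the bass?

no figures

G# is the root of G# minor, so the chord is in root position.
A triad in root position is figured 5/3, conventionally abbreviated (no figures — root-position triad).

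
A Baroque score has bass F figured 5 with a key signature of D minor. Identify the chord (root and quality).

F major

The figures 5 indicate a triad in root position.
In root position the bass is the root, so the root is F.
The chord tones are F, A, C, giving F major.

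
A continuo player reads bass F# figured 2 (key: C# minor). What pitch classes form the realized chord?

F#, G#, B, D#

The written figures 2 are shorthand for 6/4/2: the 6/4 are implied.
A second above F# in this key is G#.
A fourth above F# in this key is B.
A sixth above F# in this key is D#.
Together with the bass F#, this spells G# minor seventh in third inversion.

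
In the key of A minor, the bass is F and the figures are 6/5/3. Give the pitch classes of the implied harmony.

F, A, C, D

A third above F in this key is A.
A fifth above F in this key is C.
A sixth above F in this key is D.
Together with the bass F, this spells D minor seventh in first inversion.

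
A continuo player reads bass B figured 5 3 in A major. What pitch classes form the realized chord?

B, D, F#

A third above B in this key is D.
A fifth above B in this key is F#.
Together with the bass B, this spells B minor in root position.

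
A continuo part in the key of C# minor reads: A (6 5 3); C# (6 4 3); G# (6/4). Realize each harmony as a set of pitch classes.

A (6/5/3): A, C#, E, F#.
C# (6/4/3): C#, E, F#, A.
G# (6/4): G#, C#, E.

A, C#, E, F# | C#, E, F#, A | G#, C#, E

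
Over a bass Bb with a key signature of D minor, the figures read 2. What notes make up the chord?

Bb, C, E, G

The written figures 2 are shorthand for 6/4/2: the 6/4 are implied.
A second above Bb in this key is C.
A fourth above Bb in this key is E.
A sixth above Bb in this key is G.
Together with the bass Bb, this spells C dominant seventh in third inversion.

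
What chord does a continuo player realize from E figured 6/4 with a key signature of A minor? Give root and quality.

The figures 6/4 indicate a triad in second inversion.
In second inversion the root lies a fourth above the bass: a fourth above E in A minor is A.
The chord tones are E, A, C, giving A minor.

A minor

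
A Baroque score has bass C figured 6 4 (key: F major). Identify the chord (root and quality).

F major

The figures 6 4 indicate a triad in second inversion.
In second inversion the root lies a fourth above the bass: a fourth above C in F major is F.
The chord tones are C, F, A, giving F major.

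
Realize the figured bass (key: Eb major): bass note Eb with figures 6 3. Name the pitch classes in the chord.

Eb, G, C

A third above Eb in this key is G.
A sixth above Eb in this key is C.
Together with the bass Eb, this spells C minor in first inversion.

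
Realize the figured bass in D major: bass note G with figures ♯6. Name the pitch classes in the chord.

The written figures ♯6 are shorthand for 6/3: the 3 is implied.
A third above G in this key is B.
A sixth above G in this key is E, raised to E# by the sharp.

G, B, E#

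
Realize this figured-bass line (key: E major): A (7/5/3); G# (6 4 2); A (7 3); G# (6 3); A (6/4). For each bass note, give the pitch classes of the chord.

A (7/5/3): A, C#, E, G#.
G# (6/4/2): G#, A, C#, E.
A (7/5/3): A, C#, E, G#.
G# (6/3): G#, B, E.
A (6/4): A, D#, F#.

A, C#, E, G# | G#, A, C#, E | A, C#, E, G# | G#, B, E | A, D#, F#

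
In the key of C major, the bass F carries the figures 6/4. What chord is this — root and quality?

B diminished

The figures 6/4 indicate a triad in second inversion.
In second inversion the root lies a fourth above the bass: a fourth above F in C major is B.
The chord tones are F, B, D, giving B diminished.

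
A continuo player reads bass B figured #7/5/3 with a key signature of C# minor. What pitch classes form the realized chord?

A third above B in this key is D#.
A fifth above B in this key is F#.
A seventh above B in this key is A, raised to A# by the sharp.
Together with the bass B, this spells B major seventh in root position.

B, D#, F#, A#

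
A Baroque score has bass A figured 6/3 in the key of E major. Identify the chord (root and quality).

The figures 6/3 indicate a triad in first inversion.
In first inversion the root lies a sixth above the bass: a sixth above A in E major is F#.
The chord tones are A, C#, F#, giving F# minor.

F# minor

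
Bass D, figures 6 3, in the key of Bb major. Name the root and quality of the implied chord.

Bb major

The figures 6 3 indicate a triad in first inversion.
In first inversion the root lies a sixth above the bass: a sixth above D in Bb major is Bb.
The chord tones are D, F, Bb, giving Bb major.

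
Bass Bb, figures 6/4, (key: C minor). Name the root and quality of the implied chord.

The figures 6/4 indicate a triad in second inversion.
In second inversion the root lies a fourth above the bass: a fourth above Bb in C minor is Eb.
The chord tones are Bb, Eb, G, giving Eb major.

Eb major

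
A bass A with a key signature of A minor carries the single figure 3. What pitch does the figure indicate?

Counting 2 letter steps above A lands on C; in A minor, that letter is C.

C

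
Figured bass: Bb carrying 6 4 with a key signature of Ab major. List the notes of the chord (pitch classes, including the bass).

Bb, Eb, G

A fourth above Bb in this key is Eb.
A sixth above Bb in this key is G.
Together with the bass Bb, this spells Eb major in second inversion.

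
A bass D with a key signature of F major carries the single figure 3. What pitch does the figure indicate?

Counting 2 letter steps above D lands on F; in F major, that letter is F.

F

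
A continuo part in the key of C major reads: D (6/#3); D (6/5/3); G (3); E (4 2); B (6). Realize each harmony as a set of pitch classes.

D, F#, B | D, F, A, B | G, B, D | E, F, A, C | B, D, G

D (6/#3): D, F#, B.
D (6/5/3): D, F, A, B.
G (5/3): G, B, D.
E (6/4/2): E, F, A, C.
B (6/3): B, D, G.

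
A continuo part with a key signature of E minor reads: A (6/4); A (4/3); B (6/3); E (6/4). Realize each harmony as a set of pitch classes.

A, D, F# | A, C, D, F# | B, D, G | E, A, C

A (6/4): A, D, F#.
A (6/4/3): A, C, D, F#.
B (6/3): B, D, G.
E (6/4): E, A, C.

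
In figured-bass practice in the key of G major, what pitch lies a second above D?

E

Counting 1 letter step above D lands on E; in G major, that letter is E.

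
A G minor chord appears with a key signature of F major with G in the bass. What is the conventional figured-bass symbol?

no figures

G is the root of G minor, so the chord is in root position.
A triad in root position is figured 5/3, conventionally abbreviated (no figures — root-position triad).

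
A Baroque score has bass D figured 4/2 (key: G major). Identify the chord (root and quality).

The figures 4/2 indicate a seventh chord in third inversion.
In third inversion the root lies a second above the bass: a second above D in G major is E.
The chord tones are D, E, G, B, giving E minor seventh.

E minor seventh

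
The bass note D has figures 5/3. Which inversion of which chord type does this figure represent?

triad, root position

Intervals of 5/3 above the bass form a triad; the bass is the root, so this is root position.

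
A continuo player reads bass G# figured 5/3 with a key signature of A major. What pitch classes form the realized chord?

A third above G# in this key is B.
A fifth above G# in this key is D.
Together with the bass G#, this spells G# diminished in root position.

G#, B, D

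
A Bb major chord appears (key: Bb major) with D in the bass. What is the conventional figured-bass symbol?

D is the third of Bb major, so the chord is in first inversion.
A triad in first inversion is figured 6/3, conventionally abbreviated 6.

6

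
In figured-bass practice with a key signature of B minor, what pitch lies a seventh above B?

Counting 6 letter steps above B lands on A; in B minor, that letter is A.

A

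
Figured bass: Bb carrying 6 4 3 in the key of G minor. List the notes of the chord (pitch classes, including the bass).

Bb, D, Eb, G

A third above Bb in this key is D.
A fourth above Bb in this key is Eb.
A sixth above Bb in this key is G.
Together with the bass Bb, this spells Eb major seventh in second inversion.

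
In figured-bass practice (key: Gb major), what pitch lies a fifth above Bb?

F

Counting 4 letter steps above Bb lands on F; in Gb major, that letter is F.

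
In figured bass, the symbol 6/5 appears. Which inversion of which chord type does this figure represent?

seventh chord, first inversion

6/5 is shorthand for 6/5/3.
Intervals of 6/5/3 above the bass form a seventh chord; the bass is the third, so this is first inversion.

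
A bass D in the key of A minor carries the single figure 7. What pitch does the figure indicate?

C

Counting 6 letter steps above D lands on C; in A minor, that letter is C.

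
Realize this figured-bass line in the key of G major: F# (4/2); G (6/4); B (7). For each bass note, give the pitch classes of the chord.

F# (6/4/2): F#, G, B, D.
G (6/4): G, C, E.
B (7/5/3): B, D, F#, A.

F#, G, B, D | G, C, E | B, D, F#, A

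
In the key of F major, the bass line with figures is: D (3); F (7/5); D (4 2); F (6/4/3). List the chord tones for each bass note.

D (5/3): D, F, A.
F (7/5/3): F, A, C, E.
D (6/4/2): D, E, G, Bb.
F (6/4/3): F, A, Bb, D.

D, F, A | F, A, C, E | D, E, G, Bb | F, A, Bb, D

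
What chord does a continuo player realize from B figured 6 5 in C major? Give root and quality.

G dominant seventh

The figures 6 5 indicate a seventh chord in first inversion.
In first inversion the root lies a sixth above the bass: a sixth above B in C major is G.
The chord tones are B, D, F, G, giving G dominant seventh.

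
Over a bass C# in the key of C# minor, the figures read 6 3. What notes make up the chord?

A third above C# in this key is E.
A sixth above C# in this key is A.
Together with the bass C#, this spells A major in first inversion.

C#, E, A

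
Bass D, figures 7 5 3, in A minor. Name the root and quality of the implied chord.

The figures 7 5 3 indicate a seventh chord in root position.
In root position the bass is the root, so the root is D.
The chord tones are D, F, A, C, giving D minor seventh.

D minor seventh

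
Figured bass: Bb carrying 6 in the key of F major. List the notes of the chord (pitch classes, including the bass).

Bb, D, G

The written figures 6 are shorthand for 6/3: the 3 is implied.
A third above Bb in this key is D.
A sixth above Bb in this key is G.
Together with the bass Bb, this spells G minor in first inversion.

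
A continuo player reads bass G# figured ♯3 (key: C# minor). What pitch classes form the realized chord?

G#, B#, D#

The written figures ♯3 are shorthand for 5/3: the 5 is implied.
A third above G# in this key is B, raised to B# by the sharp.
A fifth above G# in this key is D#.
Together with the bass G#, this spells G# major in root position.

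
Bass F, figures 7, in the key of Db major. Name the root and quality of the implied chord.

F minor seventh

The figures 7 indicate a seventh chord in root position.
In root position the bass is the root, so the root is F.
The chord tones are F, Ab, C, Eb, giving F minor seventh.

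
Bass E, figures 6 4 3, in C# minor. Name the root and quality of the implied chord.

A major seventh

The figures 6 4 3 indicate a seventh chord in second inversion.
In second inversion the root lies a fourth above the bass: a fourth above E in C# minor is A.
The chord tones are E, G#, A, C#, giving A major seventh.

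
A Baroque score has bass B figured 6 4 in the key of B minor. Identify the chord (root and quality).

The figures 6 4 indicate a triad in second inversion.
In second inversion the root lies a fourth above the bass: a fourth above B in B minor is E.
The chord tones are B, E, G, giving E minor.

E minor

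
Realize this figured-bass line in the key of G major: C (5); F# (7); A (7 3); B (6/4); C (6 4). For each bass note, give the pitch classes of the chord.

C, E, G | F#, A, C, E | A, C, E, G | B, E, G | C, F#, A

C (5/3): C, E, G.
F# (7/5/3): F#, A, C, E.
A (7/5/3): A, C, E, G.
B (6/4): B, E, G.
C (6/4): C, F#, A.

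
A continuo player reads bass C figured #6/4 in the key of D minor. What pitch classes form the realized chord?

C, F, A#

A fourth above C in this key is F.
A sixth above C in this key is A, raised to A# by the sharp.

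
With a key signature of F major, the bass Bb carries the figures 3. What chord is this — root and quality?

Bb major

The figures 3 indicate a triad in root position.
In root position the bass is the root, so the root is Bb.
The chord tones are Bb, D, F, giving Bb major.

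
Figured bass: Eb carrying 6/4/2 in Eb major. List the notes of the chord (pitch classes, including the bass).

Eb, F, Ab, C

A second above Eb in this key is F.
A fourth above Eb in this key is Ab.
A sixth above Eb in this key is C.
Together with the bass Eb, this spells F minor seventh in third inversion.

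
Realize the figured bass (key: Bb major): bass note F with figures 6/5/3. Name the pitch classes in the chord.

F, A, C, D

A third above F in this key is A.
A fifth above F in this key is C.
A sixth above F in this key is D.
Together with the bass F, this spells D minor seventh in first inversion.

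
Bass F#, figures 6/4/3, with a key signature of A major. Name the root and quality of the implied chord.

The figures 6/4/3 indicate a seventh chord in second inversion.
In second inversion the root lies a fourth above the bass: a fourth above F# in A major is B.
The chord tones are F#, A, B, D, giving B minor seventh.

B minor seventh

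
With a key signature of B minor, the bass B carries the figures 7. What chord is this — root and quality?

B minor seventh

The figures 7 indicate a seventh chord in root position.
In root position the bass is the root, so the root is B.
The chord tones are B, D, F#, A, giving B minor seventh.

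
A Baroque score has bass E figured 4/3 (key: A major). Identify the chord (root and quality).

A major seventh

The figures 4/3 indicate a seventh chord in second inversion.
In second inversion the root lies a fourth above the bass: a fourth above E in A major is A.
The chord tones are E, G#, A, C#, giving A major seventh.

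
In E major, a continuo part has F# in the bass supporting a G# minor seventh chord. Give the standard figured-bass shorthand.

4/2

F# is the seventh of G# minor seventh, so the chord is in third inversion.
A seventh chord in third inversion is figured 6/4/2, conventionally abbreviated 4/2.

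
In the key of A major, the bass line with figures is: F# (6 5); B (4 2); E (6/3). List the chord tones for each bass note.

F#, A, C#, D | B, C#, E, G# | E, G#, C#

F# (6/5/3): F#, A, C#, D.
B (6/4/2): B, C#, E, G#.
E (6/3): E, G#, C#.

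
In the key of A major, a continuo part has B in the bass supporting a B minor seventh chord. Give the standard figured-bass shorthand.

B is the root of B minor seventh, so the chord is in root position.
A seventh chord in root position is figured 7/5/3, conventionally abbreviated 7.

7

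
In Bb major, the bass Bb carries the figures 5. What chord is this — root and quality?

The figures 5 indicate a triad in root position.
In root position the bass is the root, so the root is Bb.
The chord tones are Bb, D, F, giving Bb major.

Bb major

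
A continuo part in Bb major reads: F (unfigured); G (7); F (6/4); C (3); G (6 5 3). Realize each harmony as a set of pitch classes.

F, A, C | G, Bb, D, F | F, Bb, D | C, Eb, G | G, Bb, D, Eb

F (5/3): F, A, C.
G (7/5/3): G, Bb, D, F.
F (6/4): F, Bb, D.
C (5/3): C, Eb, G.
G (6/5/3): G, Bb, D, Eb.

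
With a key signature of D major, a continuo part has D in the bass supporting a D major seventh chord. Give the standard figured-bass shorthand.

D is the root of D major seventh, so the chord is in root position.
A seventh chord in root position is figured 7/5/3, conventionally abbreviated 7.

7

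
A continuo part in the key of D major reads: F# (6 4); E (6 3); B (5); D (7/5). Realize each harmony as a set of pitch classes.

F# (6/4): F#, B, D.
E (6/3): E, G, C#.
B (5/3): B, D, F#.
D (7/5/3): D, F#, A, C#.

F#, B, D | E, G, C# | B, D, F# | D, F#, A, C#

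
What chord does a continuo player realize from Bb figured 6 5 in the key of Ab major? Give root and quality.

G half-diminished seventh

The figures 6 5 indicate a seventh chord in first inversion.
In first inversion the root lies a sixth above the bass: a sixth above Bb in Ab major is G.
The chord tones are Bb, Db, F, G, giving G half-diminished seventh.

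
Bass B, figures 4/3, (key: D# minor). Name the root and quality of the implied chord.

The figures 4/3 indicate a seventh chord in second inversion.
In second inversion the root lies a fourth above the bass: a fourth above B in D# minor is E#.
The chord tones are B, D#, E#, G#, giving E# half-diminished seventh.

E# half-diminished seventh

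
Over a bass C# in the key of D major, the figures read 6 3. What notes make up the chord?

A third above C# in this key is E.
A sixth above C# in this key is A.
Together with the bass C#, this spells A major in first inversion.

C#, E, A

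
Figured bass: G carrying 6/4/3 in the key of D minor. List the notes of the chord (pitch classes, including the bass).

A third above G in this key is Bb.
A fourth above G in this key is C.
A sixth above G in this key is E.
Together with the bass G, this spells C dominant seventh in second inversion.

G, Bb, C, E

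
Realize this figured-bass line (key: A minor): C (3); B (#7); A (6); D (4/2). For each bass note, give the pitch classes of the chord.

C (5/3): C, E, G.
B (#7/5/3): B, D, F, A#.
A (6/3): A, C, F.
D (6/4/2): D, E, G, B.

C, E, G | B, D, F, A# | A, C, F | D, E, G, B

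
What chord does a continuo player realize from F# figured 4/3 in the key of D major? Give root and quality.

The figures 4/3 indicate a seventh chord in second inversion.
In second inversion the root lies a fourth above the bass: a fourth above F# in D major is B.
The chord tones are F#, A, B, D, giving B minor seventh.

B minor seventh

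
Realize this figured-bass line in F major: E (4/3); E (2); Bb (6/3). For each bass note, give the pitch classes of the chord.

E, G, A, C | E, F, A, C | Bb, D, G

E (6/4/3): E, G, A, C.
E (6/4/2): E, F, A, C.
Bb (6/3): Bb, D, G.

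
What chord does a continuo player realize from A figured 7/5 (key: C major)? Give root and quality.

A minor seventh

The figures 7/5 indicate a seventh chord in root position.
In root position the bass is the root, so the root is A.
The chord tones are A, C, E, G, giving A minor seventh.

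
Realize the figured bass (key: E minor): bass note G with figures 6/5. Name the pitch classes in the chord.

G, B, D, E

The written figures 6/5 are shorthand for 6/5/3: the 3 is implied.
A third above G in this key is B.
A fifth above G in this key is D.
A sixth above G in this key is E.
Together with the bass G, this spells E minor seventh in first inversion.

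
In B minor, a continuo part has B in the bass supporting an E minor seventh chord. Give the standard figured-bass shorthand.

4/3

B is the fifth of E minor seventh, so the chord is in second inversion.
A seventh chord in second inversion is figured 6/4/3, conventionally abbreviated 4/3.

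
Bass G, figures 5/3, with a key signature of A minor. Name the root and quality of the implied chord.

The figures 5/3 indicate a triad in root position.
In root position the bass is the root, so the root is G.
The chord tones are G, B, D, giving G major.

G major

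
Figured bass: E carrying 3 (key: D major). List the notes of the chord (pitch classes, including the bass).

E, G, B

The written figures 3 are shorthand for 5/3: the 5 is implied.
A third above E in this key is G.
A fifth above E in this key is B.
Together with the bass E, this spells E minor in root position.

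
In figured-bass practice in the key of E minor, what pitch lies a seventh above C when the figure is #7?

B#

Counting 6 letter steps above C lands on B; in E minor, that letter is B.
The #7 figure raises it a semitone, giving B#.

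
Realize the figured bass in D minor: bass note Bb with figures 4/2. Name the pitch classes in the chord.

The written figures 4/2 are shorthand for 6/4/2: the 6 is implied.
A second above Bb in this key is C.
A fourth above Bb in this key is E.
A sixth above Bb in this key is G.
Together with the bass Bb, this spells C dominant seventh in third inversion.

Bb, C, E, G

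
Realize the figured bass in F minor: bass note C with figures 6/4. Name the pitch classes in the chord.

C, F, Ab

A fourth above C in this key is F.
A sixth above C in this key is Ab.
Together with the bass C, this spells F minor in second inversion.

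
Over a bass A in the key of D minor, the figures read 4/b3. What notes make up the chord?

The written figures 4/b3 are shorthand for 6/4/3: the 6 is implied.
A third above A in this key is C, lowered to Cb by the flat.
A fourth above A in this key is D.
A sixth above A in this key is F.

A, Cb, D, F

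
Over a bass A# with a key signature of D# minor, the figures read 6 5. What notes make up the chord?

The written figures 6 5 are shorthand for 6/5/3: the 3 is implied.
A third above A# in this key is C#.
A fifth above A# in this key is E#.
A sixth above A# in this key is F#.
Together with the bass A#, this spells F# major seventh in first inversion.

A#, C#, E#, F#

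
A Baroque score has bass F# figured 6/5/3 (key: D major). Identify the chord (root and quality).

D major seventh

The figures 6/5/3 indicate a seventh chord in first inversion.
In first inversion the root lies a sixth above the bass: a sixth above F# in D major is D.
The chord tones are F#, A, C#, D, giving D major seventh.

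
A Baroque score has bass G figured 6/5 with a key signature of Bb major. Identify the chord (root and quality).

The figures 6/5 indicate a seventh chord in first inversion.
In first inversion the root lies a sixth above the bass: a sixth above G in Bb major is Eb.
The chord tones are G, Bb, D, Eb, giving Eb major seventh.

Eb major seventh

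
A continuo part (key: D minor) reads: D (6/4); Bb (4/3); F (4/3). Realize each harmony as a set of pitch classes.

D (6/4): D, G, Bb.
Bb (6/4/3): Bb, D, E, G.
F (6/4/3): F, A, Bb, D.

D, G, Bb | Bb, D, E, G | F, A, Bb, D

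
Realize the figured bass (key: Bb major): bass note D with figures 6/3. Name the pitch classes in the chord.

A third above D in this key is F.
A sixth above D in this key is Bb.
Together with the bass D, this spells Bb major in first inversion.

D, F, Bb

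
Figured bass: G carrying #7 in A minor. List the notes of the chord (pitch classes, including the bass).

G, B, D, F#

The written figures #7 are shorthand for 7/5/3: the 5/3 are implied.
A third above G in this key is B.
A fifth above G in this key is D.
A seventh above G in this key is F, raised to F# by the sharp.
Together with the bass G, this spells G major seventh in root position.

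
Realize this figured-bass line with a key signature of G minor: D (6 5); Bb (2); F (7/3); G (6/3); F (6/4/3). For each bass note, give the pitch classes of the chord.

D (6/5/3): D, F, A, Bb.
Bb (6/4/2): Bb, C, Eb, G.
F (7/5/3): F, A, C, Eb.
G (6/3): G, Bb, Eb.
F (6/4/3): F, A, Bb, D.

D, F, A, Bb | Bb, C, Eb, G | F, A, C, Eb | G, Bb, Eb | F, A, Bb, D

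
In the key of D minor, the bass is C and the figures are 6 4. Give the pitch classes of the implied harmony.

C, F, A

A fourth above C in this key is F.
A sixth above C in this key is A.
Together with the bass C, this spells F major in second inversion.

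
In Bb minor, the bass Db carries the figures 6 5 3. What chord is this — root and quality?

The figures 6 5 3 indicate a seventh chord in first inversion.
In first inversion the root lies a sixth above the bass: a sixth above Db in Bb minor is Bb.
The chord tones are Db, F, Ab, Bb, giving Bb minor seventh.

Bb minor seventh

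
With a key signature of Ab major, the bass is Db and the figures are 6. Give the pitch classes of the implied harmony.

The written figures 6 are shorthand for 6/3: the 3 is implied.
A third above Db in this key is F.
A sixth above Db in this key is Bb.
Together with the bass Db, this spells Bb minor in first inversion.

Db, F, Bb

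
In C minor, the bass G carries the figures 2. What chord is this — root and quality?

The figures 2 indicate a seventh chord in third inversion.
In third inversion the root lies a second above the bass: a second above G in C minor is Ab.
The chord tones are G, Ab, C, Eb, giving Ab major seventh.

Ab major seventh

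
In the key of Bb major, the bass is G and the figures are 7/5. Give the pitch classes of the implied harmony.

The written figures 7/5 are shorthand for 7/5/3: the 3 is implied.
A third above G in this key is Bb.
A fifth above G in this key is D.
A seventh above G in this key is F.
Together with the bass G, this spells G minor seventh in root position.

G, Bb, D, F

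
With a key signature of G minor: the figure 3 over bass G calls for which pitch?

Counting 2 letter steps above G lands on B; in G minor, that letter is Bb.

Bb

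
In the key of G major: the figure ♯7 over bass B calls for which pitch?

A#

Counting 6 letter steps above B lands on A; in G major, that letter is A.
The #7 figure raises it a semitone, giving A#.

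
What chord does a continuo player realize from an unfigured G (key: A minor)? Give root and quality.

G major

An unfigured bass indicates a triad in root position.
In root position the bass is the root, so the root is G.
The chord tones are G, B, D, giving G major.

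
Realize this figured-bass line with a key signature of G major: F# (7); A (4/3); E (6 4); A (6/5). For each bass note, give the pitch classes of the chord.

F# (7/5/3): F#, A, C, E.
A (6/4/3): A, C, D, F#.
E (6/4): E, A, C.
A (6/5/3): A, C, E, F#.

F#, A, C, E | A, C, D, F# | E, A, C | A, C, E, F#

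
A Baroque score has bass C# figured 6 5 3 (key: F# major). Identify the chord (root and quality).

The figures 6 5 3 indicate a seventh chord in first inversion.
In first inversion the root lies a sixth above the bass: a sixth above C# in F# major is A#.
The chord tones are C#, E#, G#, A#, giving A# minor seventh.

A# minor seventh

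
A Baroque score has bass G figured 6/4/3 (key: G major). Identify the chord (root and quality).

The figures 6/4/3 indicate a seventh chord in second inversion.
In second inversion the root lies a fourth above the bass: a fourth above G in G major is C.
The chord tones are G, B, C, E, giving C major seventh.

C major seventh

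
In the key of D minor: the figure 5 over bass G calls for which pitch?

D

Counting 4 letter steps above G lands on D; in D minor, that letter is D.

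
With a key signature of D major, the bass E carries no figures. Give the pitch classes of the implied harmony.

E, G, B

An unfigured bass implies 5/3.
A third above E in this key is G.
A fifth above E in this key is B.
Together with the bass E, this spells E minor in root position.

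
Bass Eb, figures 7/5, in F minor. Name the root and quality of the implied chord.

Eb dominant seventh

The figures 7/5 indicate a seventh chord in root position.
In root position the bass is the root, so the root is Eb.
The chord tones are Eb, G, Bb, Db, giving Eb dominant seventh.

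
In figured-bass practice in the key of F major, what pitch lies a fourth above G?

Counting 3 letter steps above G lands on C; in F major, that letter is C.

C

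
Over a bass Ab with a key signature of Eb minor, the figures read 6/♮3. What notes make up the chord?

A third above Ab in this key is Cb, made natural (C) by the ♮ figure.
A sixth above Ab in this key is F.
Together with the bass Ab, this spells F minor in first inversion.

Ab, C, F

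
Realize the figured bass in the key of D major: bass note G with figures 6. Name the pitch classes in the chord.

The written figures 6 are shorthand for 6/3: the 3 is implied.
A third above G in this key is B.
A sixth above G in this key is E.
Together with the bass G, this spells E minor in first inversion.

G, B, E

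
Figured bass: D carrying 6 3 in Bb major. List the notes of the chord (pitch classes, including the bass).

A third above D in this key is F.
A sixth above D in this key is Bb.
Together with the bass D, this spells Bb major in first inversion.

D, F, Bb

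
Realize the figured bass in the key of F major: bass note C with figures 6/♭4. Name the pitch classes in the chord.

C, Fb, A

A fourth above C in this key is F, lowered to Fb by the flat.
A sixth above C in this key is A.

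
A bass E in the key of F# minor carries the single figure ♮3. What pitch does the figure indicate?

Counting 2 letter steps above E lands on G; in F# minor, that letter is G#.
The ♮3 figure makes it natural, giving G.

G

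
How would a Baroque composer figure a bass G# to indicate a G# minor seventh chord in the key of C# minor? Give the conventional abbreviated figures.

7

G# is the root of G# minor seventh, so the chord is in root position.
A seventh chord in root position is figured 7/5/3, conventionally abbreviated 7.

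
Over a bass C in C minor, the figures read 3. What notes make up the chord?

The written figures 3 are shorthand for 5/3: the 5 is implied.
A third above C in this key is Eb.
A fifth above C in this key is G.
Together with the bass C, this spells C minor in root position.

C, Eb, G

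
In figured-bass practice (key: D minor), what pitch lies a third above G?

Counting 2 letter steps above G lands on B; in D minor, that letter is Bb.

Bb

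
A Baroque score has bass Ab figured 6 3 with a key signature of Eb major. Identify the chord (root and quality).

F minor

The figures 6 3 indicate a triad in first inversion.
In first inversion the root lies a sixth above the bass: a sixth above Ab in Eb major is F.
The chord tones are Ab, C, F, giving F minor.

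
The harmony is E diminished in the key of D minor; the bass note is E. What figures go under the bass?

no figures

E is the root of E diminished, so the chord is in root position.
A triad in root position is figured 5/3, conventionally abbreviated (no figures — root-position triad).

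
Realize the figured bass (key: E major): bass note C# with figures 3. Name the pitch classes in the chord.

The written figures 3 are shorthand for 5/3: the 5 is implied.
A third above C# in this key is E.
A fifth above C# in this key is G#.
Together with the bass C#, this spells C# minor in root position.

C#, E, G#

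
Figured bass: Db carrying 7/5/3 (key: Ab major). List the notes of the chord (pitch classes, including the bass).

Db, F, Ab, C

A third above Db in this key is F.
A fifth above Db in this key is Ab.
A seventh above Db in this key is C.
Together with the bass Db, this spells Db major seventh in root position.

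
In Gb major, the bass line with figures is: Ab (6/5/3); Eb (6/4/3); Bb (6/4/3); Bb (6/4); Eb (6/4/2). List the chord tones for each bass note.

Ab (6/5/3): Ab, Cb, Eb, F.
Eb (6/4/3): Eb, Gb, Ab, Cb.
Bb (6/4/3): Bb, Db, Eb, Gb.
Bb (6/4): Bb, Eb, Gb.
Eb (6/4/2): Eb, F, Ab, Cb.

Ab, Cb, Eb, F | Eb, Gb, Ab, Cb | Bb, Db, Eb, Gb | Bb, Eb, Gb | Eb, F, Ab, Cb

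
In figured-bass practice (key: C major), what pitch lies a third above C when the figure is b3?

Counting 2 letter steps above C lands on E; in C major, that letter is E.
The b3 figure lowers it a semitone, giving Eb.

Eb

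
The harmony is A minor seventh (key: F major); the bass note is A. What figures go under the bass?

A is the root of A minor seventh, so the chord is in root position.
A seventh chord in root position is figured 7/5/3, conventionally abbreviated 7.

7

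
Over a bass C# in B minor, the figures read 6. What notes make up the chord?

The written figures 6 are shorthand for 6/3: the 3 is implied.
A third above C# in this key is E.
A sixth above C# in this key is A.
Together with the bass C#, this spells A major in first inversion.

C#, E, A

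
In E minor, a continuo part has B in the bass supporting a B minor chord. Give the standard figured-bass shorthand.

B is the root of B minor, so the chord is in root position.
A triad in root position is figured 5/3, conventionally abbreviated (no figures — root-position triad).

no figures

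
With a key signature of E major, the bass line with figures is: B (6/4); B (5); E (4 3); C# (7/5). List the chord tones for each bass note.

B, E, G# | B, D#, F# | E, G#, A, C# | C#, E, G#, B

B (6/4): B, E, G#.
B (5/3): B, D#, F#.
E (6/4/3): E, G#, A, C#.
C# (7/5/3): C#, E, G#, B.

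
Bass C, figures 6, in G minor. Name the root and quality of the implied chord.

The figures 6 indicate a triad in first inversion.
In first inversion the root lies a sixth above the bass: a sixth above C in G minor is A.
The chord tones are C, Eb, A, giving A diminished.

A diminished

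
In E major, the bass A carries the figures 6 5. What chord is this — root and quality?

F# minor seventh

The figures 6 5 indicate a seventh chord in first inversion.
In first inversion the root lies a sixth above the bass: a sixth above A in E major is F#.
The chord tones are A, C#, E, F#, giving F# minor seventh.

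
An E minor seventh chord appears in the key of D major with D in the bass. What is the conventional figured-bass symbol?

4/2

D is the seventh of E minor seventh, so the chord is in third inversion.
A seventh chord in third inversion is figured 6/4/2, conventionally abbreviated 4/2.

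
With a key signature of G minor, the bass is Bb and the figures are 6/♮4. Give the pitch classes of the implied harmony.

A fourth above Bb in this key is Eb, made natural (E) by the ♮ figure.
A sixth above Bb in this key is G.
Together with the bass Bb, this spells E diminished in second inversion.

Bb, E, G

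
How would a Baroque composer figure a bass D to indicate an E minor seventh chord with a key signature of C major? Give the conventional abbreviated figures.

4/2

D is the seventh of E minor seventh, so the chord is in third inversion.
A seventh chord in third inversion is figured 6/4/2, conventionally abbreviated 4/2.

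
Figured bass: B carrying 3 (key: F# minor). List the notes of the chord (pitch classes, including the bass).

The written figures 3 are shorthand for 5/3: the 5 is implied.
A third above B in this key is D.
A fifth above B in this key is F#.
Together with the bass B, this spells B minor in root position.

B, D, F#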